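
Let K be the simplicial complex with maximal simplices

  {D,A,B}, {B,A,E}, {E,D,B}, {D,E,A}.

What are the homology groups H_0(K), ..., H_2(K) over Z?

H_0 ≅ Z,  H_1 = 0,  H_2 ≅ Z.

Fix the vertex order A < B < D < E and write every simplex with vertices in increasing order. Then dim K = 2 and the simplices of K are:

  0-simplices (4): A, B, D, E
  1-simplices (6): AB, AD, AE, BD, BE, DE
  2-simplices (4): ABD, ABE, ADE, BDE

Hence C_0 ≅ Z^4, C_1 ≅ Z^6, C_2 ≅ Z^4.

Boundary ∂_1: C_1 → C_0 maps an edge to its endpoints' difference, ∂[p,q] = q − p. For instance
  ∂BD = D − B.
This gives a 4×6 integer matrix of rank 3; reducing to Smith normal form yields diagonal entries (1,1,1).

∂_2: C_2 → C_1 acts by ∂[p,q,r] = [q,r] − [p,r] + [p,q]. For instance
  ∂ADE = DE − AE + AD,
  ∂BDE = DE − BE + BD.
The 6×4 boundary matrix has rank 3 and Smith normal form diag(1,1,1).

Computing H_k = (kernel of ∂_k) / (image of ∂_{k+1}):

  H_0: rank C_0 − rank ∂_1 = 4 − 3 = 1, and the invariant factors of ∂_1 are all 1, so H_0 = Z.
  H_1: rank ker ∂_1 − rank ∂_2 = (6 − 3) − 3 = 0, and the invariant factors of ∂_2 are all 1, so H_1 = 0.
  H_2: rank ker ∂_2 − rank ∂_3 = (4 − 3) − 0 = 1, and there is no ∂_3, so H_2 = Z.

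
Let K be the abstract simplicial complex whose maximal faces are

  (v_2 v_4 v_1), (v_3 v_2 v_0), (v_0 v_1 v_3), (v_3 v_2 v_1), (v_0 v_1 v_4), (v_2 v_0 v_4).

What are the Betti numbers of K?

Take the total order v_0 < v_1 < v_2 < v_3 < v_4 on the vertex set. Then K (dimension 2) consists of the simplices:

  0-simplices (5): [v_0], [v_1], [v_2], [v_3], [v_4]
  1-simplices (9): [v_0,v_1], [v_0,v_2], [v_0,v_3], [v_0,v_4], [v_1,v_2], [v_1,v_3], [v_1,v_4], [v_2,v_3], [v_2,v_4]
  2-simplices (6): [v_0,v_1,v_3], [v_0,v_1,v_4], [v_0,v_2,v_3], [v_0,v_2,v_4], [v_1,v_2,v_3], [v_1,v_2,v_4]

so the chain groups are C_0 ≅ Z^5, C_1 ≅ Z^9, C_2 ≅ Z^6.

∂_1: C_1 → C_0 is given by ∂[p,q] = [q] − [p]. For instance
  ∂[v_1,v_4] = [v_4] − [v_1].
As a 5×9 matrix over Z this has rank 4, with invariant factors (1,1,1,1).

Boundary ∂_2: C_2 → C_1 maps a triangle to the signed sum of its edges. For instance
  ∂[v_1,v_2,v_3] = [v_2,v_3] − [v_1,v_3] + [v_1,v_2],
  ∂[v_0,v_1,v_3] = [v_1,v_3] − [v_0,v_3] + [v_0,v_1].
The 9×6 boundary matrix has rank 5 and Smith normal form diag(1,1,1,1,1).

Now H_k = ker ∂_k / im ∂_{k+1}, so:

  H_0: rank C_0 − rank ∂_1 = 5 − 4 = 1, and the invariant factors of ∂_1 are all 1, so H_0 ≅ Z.
  H_1: rank ker ∂_1 − rank ∂_2 = (9 − 4) − 5 = 0, and the invariant factors of ∂_2 are all 1, so H_1 ≅ 0.
  H_2: rank ker ∂_2 − rank ∂_3 = (6 − 5) − 0 = 1, and there is no ∂_3, so H_2 ≅ Z.

(K is a triangulation of the 2-sphere S^2.)

Hence the Betti numbers are b_0 = 1, b_1 = 0, b_2 = 1.

b_0 = 1, b_1 = 0, b_2 = 1.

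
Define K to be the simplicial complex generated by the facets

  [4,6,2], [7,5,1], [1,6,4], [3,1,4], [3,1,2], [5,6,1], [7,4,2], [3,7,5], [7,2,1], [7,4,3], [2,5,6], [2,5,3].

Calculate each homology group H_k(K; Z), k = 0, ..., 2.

Order the vertices as 1 < 2 < 3 < 4 < 5 < 6 < 7. Listing each simplex with vertices in this order, K has dimension 2 with simplices:

  0-simplices (7): [1], [2], [3], [4], [5], [6], [7]
  1-simplices (18): [1,2], [1,3], [1,4], [1,5], [1,6], [1,7], [2,3], [2,4], [2,5], [2,6], [2,7], [3,4], [3,5], [3,7], [4,6], [4,7], [5,6], [5,7]
  2-simplices (12): [1,2,3], [1,2,7], [1,3,4], [1,4,6], [1,5,6], [1,5,7], [2,3,5], [2,4,6], [2,4,7], [2,5,6], [3,4,7], [3,5,7]

Hence C_0 ≅ Z^7, C_1 ≅ Z^18, C_2 ≅ Z^12.

Boundary ∂_1: C_1 → C_0 maps an edge to its endpoints' difference, ∂[p,q] = q − p. For instance
  ∂[2,5] = [5] − [2].
The 7×18 boundary matrix has rank 6 and Smith normal form diag(1,1,1,1,1,1).

Boundary ∂_2: C_2 → C_1 maps a triangle to the signed sum of its edges. For instance
  ∂[1,2,3] = [2,3] − [1,3] + [1,2],
  ∂[3,4,7] = [4,7] − [3,7] + [3,4].
As a 18×12 matrix over Z this has rank 12, with invariant factors (1,1,1,1,1,1,1,1,1,1,1,2).

Reading off H_k = ker ∂_k / im ∂_{k+1}:

  H_0: rank C_0 − rank ∂_1 = 7 − 6 = 1, and the invariant factors of ∂_1 are all 1, so H_0 = Z.
  H_1: rank ker ∂_1 − rank ∂_2 = (18 − 6) − 12 = 0, and ∂_2 has invariant factor 2 > 1, so H_1 = Z/2.
  H_2: rank ker ∂_2 − rank ∂_3 = (12 − 12) − 0 = 0, and there is no ∂_3, so H_2 = 0.

H_0 = Z,  H_1 = Z/2,  H_2 = 0.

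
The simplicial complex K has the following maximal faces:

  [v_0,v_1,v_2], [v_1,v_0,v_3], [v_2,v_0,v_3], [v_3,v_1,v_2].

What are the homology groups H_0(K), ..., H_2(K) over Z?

K has 4 vertices, 6 edges, 4 triangles.
rank ∂_0 = 0, rank ∂_1 = 3 ⇒ b_0 = 4 − 0 − 3 = 1; all invariant factors of ∂_1 are 1 so no torsion. So H_0 ≅ Z.
rank ∂_1 = 3, rank ∂_2 = 3 ⇒ b_1 = 6 − 3 − 3 = 0; all invariant factors of ∂_2 are 1 so no torsion. So H_1 ≅ 0.
rank ∂_2 = 3, rank ∂_3 = 0 ⇒ b_2 = 4 − 3 − 0 = 1. So H_2 ≅ Z.

H_0 = Z,  H_1 = 0,  H_2 = Z.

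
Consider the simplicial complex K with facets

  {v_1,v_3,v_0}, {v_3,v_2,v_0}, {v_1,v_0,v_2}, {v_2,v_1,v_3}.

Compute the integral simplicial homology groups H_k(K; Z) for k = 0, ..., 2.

H_0 = Z,  H_1 = 0,  H_2 = Z.

Take the total order v_0 < v_1 < v_2 < v_3 on the vertex set. Then K (dimension 2) consists of the simplices:

  0-simplices (4): [v_0], [v_1], [v_2], [v_3]
  1-simplices (6): [v_0,v_1], [v_0,v_2], [v_0,v_3], [v_1,v_2], [v_1,v_3], [v_2,v_3]
  2-simplices (4): [v_0,v_1,v_2], [v_0,v_1,v_3], [v_0,v_2,v_3], [v_1,v_2,v_3]

Hence C_0 ≅ Z^4, C_1 ≅ Z^6, C_2 ≅ Z^4.

∂_1: C_1 → C_0 sends each edge [p,q] (with p < q) to q − p.
As a 4×6 matrix over Z this has rank 3, with invariant factors (1,1,1).

The boundary map ∂_2: C_2 → C_1 maps a triangle to the signed sum of its edges. For instance
  ∂[v_1,v_2,v_3] = [v_2,v_3] − [v_1,v_3] + [v_1,v_2],
  ∂[v_0,v_2,v_3] = [v_2,v_3] − [v_0,v_3] + [v_0,v_2].
The 6×4 boundary matrix has rank 3 and Smith normal form diag(1,1,1).

Computing H_k = (kernel of ∂_k) / (image of ∂_{k+1}):

  H_0: rank C_0 − rank ∂_1 = 4 − 3 = 1, and the invariant factors of ∂_1 are all 1, so H_0 = Z.
  H_1: rank ker ∂_1 − rank ∂_2 = (6 − 3) − 3 = 0, and the invariant factors of ∂_2 are all 1, so H_1 = 0.
  H_2: rank ker ∂_2 − rank ∂_3 = (4 − 3) − 0 = 1, and there is no ∂_3, so H_2 = Z.

As a check, the Euler characteristic is 4 − 6 + 4 = 2, which agrees with 1 − 0 + 1 = 2.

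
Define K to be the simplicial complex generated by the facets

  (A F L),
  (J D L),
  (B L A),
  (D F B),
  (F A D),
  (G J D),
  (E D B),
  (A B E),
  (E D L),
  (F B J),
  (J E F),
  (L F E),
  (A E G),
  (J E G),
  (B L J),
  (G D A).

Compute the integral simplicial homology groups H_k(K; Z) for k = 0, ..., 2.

K has 8 vertices, 24 edges, 16 triangles.
rank ∂_0 = 0, rank ∂_1 = 7 ⇒ b_0 = 8 − 0 − 7 = 1; all invariant factors of ∂_1 are 1 so no torsion. So H_0 ≅ Z.
rank ∂_1 = 7, rank ∂_2 = 15 ⇒ b_1 = 24 − 7 − 15 = 2; all invariant factors of ∂_2 are 1 so no torsion. So H_1 ≅ Z^2.
rank ∂_2 = 15, rank ∂_3 = 0 ⇒ b_2 = 16 − 15 − 0 = 1. So H_2 ≅ Z.

H_0 ≅ Z,  H_1 ≅ Z^2,  H_2 ≅ Z.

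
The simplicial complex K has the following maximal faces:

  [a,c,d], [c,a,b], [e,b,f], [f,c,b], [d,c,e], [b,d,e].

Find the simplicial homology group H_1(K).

Take the total order a < b < c < d < e < f on the vertex set. Then K (dimension 2) consists of the simplices:

  0-simplices (6): a, b, c, d, e, f
  1-simplices (12): ab, ac, ad, bc, bd, be, bf, cd, ce, cf, de, ef
  2-simplices (6): abc, acd, bcf, bde, bef, cde

giving chain groups C_0 ≅ Z^6, C_1 ≅ Z^12, C_2 ≅ Z^6.

Boundary ∂_1: C_1 → C_0 is given by ∂[p,q] = [q] − [p]. For instance
  ∂ef = f − e.
The 6×12 boundary matrix has rank 5 and Smith normal form diag(1,1,1,1,1).

The boundary map ∂_2: C_2 → C_1 sends each 2-simplex [p,q,r] to [q,r] − [p,r] + [p,q]. For instance
  ∂abc = bc − ac + ab,
  ∂bcf = cf − bf + bc.
As a 12×6 matrix over Z this has rank 6, with invariant factors (1,1,1,1,1,1).

From H_k ≅ ker(∂_k) / im(∂_{k+1}) we obtain:

  H_1: rank ker ∂_1 − rank ∂_2 = (12 − 5) − 6 = 1, and the invariant factors of ∂_2 are all 1, so H_1 = Z.

H_1 = Z.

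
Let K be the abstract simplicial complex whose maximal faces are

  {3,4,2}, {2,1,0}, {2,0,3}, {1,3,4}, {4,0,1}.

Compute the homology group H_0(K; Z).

H_0 = Z.

K has 5 vertices, 10 edges, 5 triangles.
rank ∂_0 = 0, rank ∂_1 = 4 ⇒ b_0 = 5 − 0 − 4 = 1; all invariant factors of ∂_1 are 1 so no torsion. So H_0 = Z.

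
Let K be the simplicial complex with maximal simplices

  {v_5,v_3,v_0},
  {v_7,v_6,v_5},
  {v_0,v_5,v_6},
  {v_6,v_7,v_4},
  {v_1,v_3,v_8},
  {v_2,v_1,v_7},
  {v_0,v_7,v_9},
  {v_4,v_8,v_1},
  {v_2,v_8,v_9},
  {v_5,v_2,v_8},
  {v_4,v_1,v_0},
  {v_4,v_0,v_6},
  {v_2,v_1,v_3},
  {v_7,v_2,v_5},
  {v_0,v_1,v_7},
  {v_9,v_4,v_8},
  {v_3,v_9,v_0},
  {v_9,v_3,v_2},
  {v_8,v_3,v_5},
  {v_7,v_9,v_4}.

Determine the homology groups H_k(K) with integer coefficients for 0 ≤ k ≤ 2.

H_0 ≅ Z,  H_1 ≅ Z × Z/2,  H_2 = 0.

Take the total order v_0 < v_1 < v_2 < v_3 < v_4 < v_5 < v_6 < v_7 < v_8 < v_9 on the vertex set. Then K (dimension 2) consists of the simplices:

  0-simplices (10): [v_0], [v_1], [v_2], [v_3], [v_4], [v_5], [v_6], [v_7], [v_8], [v_9]
  1-simplices (30): (30 of them)
  2-simplices (20): (20 of them)

so the chain groups are C_0 ≅ Z^10, C_1 ≅ Z^30, C_2 ≅ Z^20.

The boundary map ∂_1: C_1 → C_0 is given by ∂[p,q] = [q] − [p].
This gives a 10×30 integer matrix of rank 9; reducing to Smith normal form yields diagonal entries (1,1,1,1,1,1,1,1,1).

Boundary ∂_2: C_2 → C_1 sends each 2-simplex [p,q,r] to [q,r] − [p,r] + [p,q]. For instance
  ∂[v_2,v_5,v_8] = [v_5,v_8] − [v_2,v_8] + [v_2,v_5],
  ∂[v_2,v_5,v_7] = [v_5,v_7] − [v_2,v_7] + [v_2,v_5].
The 30×20 boundary matrix has rank 20 and Smith normal form diag(1,1,1,1,1,1,1,1,1,1,1,1,1,1,1,1,1,1,1,2).

Now H_k = ker ∂_k / im ∂_{k+1}, so:

  H_0: rank C_0 − rank ∂_1 = 10 − 9 = 1, and the invariant factors of ∂_1 are all 1, so H_0 ≅ Z.
  H_1: rank ker ∂_1 − rank ∂_2 = (30 − 9) − 20 = 1, and ∂_2 has invariant factor 2 > 1, so H_1 ≅ Z × Z/2.
  H_2: rank ker ∂_2 − rank ∂_3 = (20 − 20) − 0 = 0, and there is no ∂_3, so H_2 ≅ 0.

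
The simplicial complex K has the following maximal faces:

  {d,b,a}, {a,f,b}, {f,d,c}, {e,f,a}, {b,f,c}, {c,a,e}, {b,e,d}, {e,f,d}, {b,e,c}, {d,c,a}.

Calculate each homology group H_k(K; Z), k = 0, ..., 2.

K has 6 vertices, 15 edges, 10 triangles.
rank ∂_0 = 0, rank ∂_1 = 5 ⇒ b_0 = 6 − 0 − 5 = 1; all invariant factors of ∂_1 are 1 so no torsion. So H_0 ≅ Z.
rank ∂_1 = 5, rank ∂_2 = 10 ⇒ b_1 = 15 − 5 − 10 = 0; ∂_2 has invariant factor(s) [2] giving torsion. So H_1 ≅ Z/2.
rank ∂_2 = 10, rank ∂_3 = 0 ⇒ b_2 = 10 − 10 − 0 = 0. So H_2 ≅ 0.

H_0 = Z,  H_1 = Z/2,  H_2 = 0.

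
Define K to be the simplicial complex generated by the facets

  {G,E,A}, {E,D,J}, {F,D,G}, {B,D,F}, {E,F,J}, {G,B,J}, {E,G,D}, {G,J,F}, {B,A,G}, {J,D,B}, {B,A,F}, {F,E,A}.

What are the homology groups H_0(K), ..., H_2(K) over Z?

H_0 ≅ Z,  H_1 ≅ Z/2,  H_2 = 0.

Fix the vertex order A < B < D < E < F < G < J and write every simplex with vertices in increasing order. Then dim K = 2 and the simplices of K are:

  0-simplices (7): A, B, D, E, F, G, J
  1-simplices (18): AB, AE, AF, AG, BD, BF, BG, BJ, DE, DF, DG, DJ, EF, EG, EJ, FG, FJ, GJ
  2-simplices (12): ABF, ABG, AEF, AEG, BDF, BDJ, BGJ, DEG, DEJ, DFG, EFJ, FGJ

giving chain groups C_0 ≅ Z^7, C_1 ≅ Z^18, C_2 ≅ Z^12.

∂_1: C_1 → C_0 is given by ∂[p,q] = [q] − [p]. For instance
  ∂GJ = J − G.
The resulting 7×18 matrix has rank 6, and its Smith normal form has invariant factors (1,1,1,1,1,1).

∂_2: C_2 → C_1 acts by ∂[p,q,r] = [q,r] − [p,r] + [p,q]. For instance
  ∂AEF = EF − AF + AE,
  ∂DEJ = EJ − DJ + DE.
The resulting 18×12 matrix has rank 12, and its Smith normal form has invariant factors (1,1,1,1,1,1,1,1,1,1,1,2).

From H_k ≅ ker(∂_k) / im(∂_{k+1}) we obtain:

  H_0: rank C_0 − rank ∂_1 = 7 − 6 = 1, and the invariant factors of ∂_1 are all 1, so H_0 = Z.
  H_1: rank ker ∂_1 − rank ∂_2 = (18 − 6) − 12 = 0, and ∂_2 has invariant factor 2 > 1, so H_1 = Z/2.
  H_2: rank ker ∂_2 − rank ∂_3 = (12 − 12) − 0 = 0, and there is no ∂_3, so H_2 = 0.

As a check, the Euler characteristic is 7 − 18 + 12 = 1, which agrees with 1 − 0 + 0 = 1.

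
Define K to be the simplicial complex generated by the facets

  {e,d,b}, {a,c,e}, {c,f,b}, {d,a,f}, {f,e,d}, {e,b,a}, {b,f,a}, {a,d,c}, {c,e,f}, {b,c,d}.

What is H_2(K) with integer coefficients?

We work with the vertex ordering a < b < c < d < e < f. The simplices of K, each written with vertices in increasing order, are:

  0-simplices (6): a, b, c, d, e, f
  1-simplices (15): ab, ac, ad, ae, af, bc, bd, be, bf, cd, ce, cf, de, df, ef
  2-simplices (10): abe, abf, acd, ace, adf, bcd, bcf, bde, cef, def

giving chain groups C_0 ≅ Z^6, C_1 ≅ Z^15, C_2 ≅ Z^10.

The boundary map ∂_1: C_1 → C_0 sends each edge [p,q] (with p < q) to q − p. For instance
  ∂ce = e − c.
This gives a 6×15 integer matrix of rank 5; reducing to Smith normal form yields diagonal entries (1,1,1,1,1).

Boundary ∂_2: C_2 → C_1 maps a triangle to the signed sum of its edges. For instance
  ∂abe = be − ae + ab,
  ∂def = ef − df + de.
This gives a 15×10 integer matrix of rank 10; reducing to Smith normal form yields diagonal entries (1,1,1,1,1,1,1,1,1,2).

Now H_k = ker ∂_k / im ∂_{k+1}, so:

  H_2: rank ker ∂_2 − rank ∂_3 = (10 − 10) − 0 = 0, and there is no ∂_3, so H_2 ≅ 0.

H_2 = 0.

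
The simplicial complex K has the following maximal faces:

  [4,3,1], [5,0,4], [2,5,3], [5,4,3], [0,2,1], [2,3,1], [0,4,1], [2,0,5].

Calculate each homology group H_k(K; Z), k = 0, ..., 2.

H_0 = Z,  H_1 = 0,  H_2 = Z.

Fix the vertex order 0 < 1 < 2 < 3 < 4 < 5 and write every simplex with vertices in increasing order. Then dim K = 2 and the simplices of K are:

  0-simplices (6): [0], [1], [2], [3], [4], [5]
  1-simplices (12): [0,1], [0,2], [0,4], [0,5], [1,2], [1,3], [1,4], [2,3], [2,5], [3,4], [3,5], [4,5]
  2-simplices (8): [0,1,2], [0,1,4], [0,2,5], [0,4,5], [1,2,3], [1,3,4], [2,3,5], [3,4,5]

giving chain groups C_0 ≅ Z^6, C_1 ≅ Z^12, C_2 ≅ Z^8.

Boundary ∂_1: C_1 → C_0 is given by ∂[p,q] = [q] − [p]. For instance
  ∂[3,4] = [4] − [3].
This gives a 6×12 integer matrix of rank 5; reducing to Smith normal form yields diagonal entries (1,1,1,1,1).

The boundary map ∂_2: C_2 → C_1 acts by ∂[p,q,r] = [q,r] − [p,r] + [p,q]. For instance
  ∂[0,2,5] = [2,5] − [0,5] + [0,2],
  ∂[1,2,3] = [2,3] − [1,3] + [1,2].
This gives a 12×8 integer matrix of rank 7; reducing to Smith normal form yields diagonal entries (1,1,1,1,1,1,1).

Reading off H_k = ker ∂_k / im ∂_{k+1}:

  H_0: rank C_0 − rank ∂_1 = 6 − 5 = 1, and the invariant factors of ∂_1 are all 1, so H_0 ≅ Z.
  H_1: rank ker ∂_1 − rank ∂_2 = (12 − 5) − 7 = 0, and the invariant factors of ∂_2 are all 1, so H_1 ≅ 0.
  H_2: rank ker ∂_2 − rank ∂_3 = (8 − 7) − 0 = 1, and there is no ∂_3, so H_2 ≅ Z.

As a check, the Euler characteristic is 6 − 12 + 8 = 2, which agrees with 1 − 0 + 1 = 2.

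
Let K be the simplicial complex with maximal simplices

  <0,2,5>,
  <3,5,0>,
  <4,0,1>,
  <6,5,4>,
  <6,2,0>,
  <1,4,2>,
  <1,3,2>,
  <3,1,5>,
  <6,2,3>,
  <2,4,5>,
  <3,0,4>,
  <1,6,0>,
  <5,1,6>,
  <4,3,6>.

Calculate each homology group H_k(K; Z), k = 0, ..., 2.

H_0 ≅ Z,  H_1 ≅ Z^2,  H_2 ≅ Z.

Fix the vertex order 0 < 1 < 2 < 3 < 4 < 5 < 6 and write every simplex with vertices in increasing order. Then dim K = 2 and the simplices of K are:

  0-simplices (7): [0], [1], [2], [3], [4], [5], [6]
  1-simplices (21): [0,1], [0,2], [0,3], [0,4], [0,5], [0,6], [1,2], [1,3], [1,4], [1,5], [1,6], [2,3], [2,4], [2,5], [2,6], [3,4], [3,5], [3,6], [4,5], [4,6], [5,6]
  2-simplices (14): [0,1,4], [0,1,6], [0,2,5], [0,2,6], [0,3,4], [0,3,5], [1,2,3], [1,2,4], [1,3,5], [1,5,6], [2,3,6], [2,4,5], [3,4,6], [4,5,6]

giving chain groups C_0 ≅ Z^7, C_1 ≅ Z^21, C_2 ≅ Z^14.

The boundary map ∂_1: C_1 → C_0 maps an edge to its endpoints' difference, ∂[p,q] = q − p. For instance
  ∂[2,4] = [4] − [2].
This gives a 7×21 integer matrix of rank 6; reducing to Smith normal form yields diagonal entries (1,1,1,1,1,1).

∂_2: C_2 → C_1 acts by ∂[p,q,r] = [q,r] − [p,r] + [p,q]. For instance
  ∂[1,5,6] = [5,6] − [1,6] + [1,5],
  ∂[1,3,5] = [3,5] − [1,5] + [1,3].
The 21×14 boundary matrix has rank 13 and Smith normal form diag(1,1,1,1,1,1,1,1,1,1,1,1,1).

Reading off H_k = ker ∂_k / im ∂_{k+1}:

  H_0: rank C_0 − rank ∂_1 = 7 − 6 = 1, and the invariant factors of ∂_1 are all 1, so H_0 ≅ Z.
  H_1: rank ker ∂_1 − rank ∂_2 = (21 − 6) − 13 = 2, and the invariant factors of ∂_2 are all 1, so H_1 ≅ Z^2.
  H_2: rank ker ∂_2 − rank ∂_3 = (14 − 13) − 0 = 1, and there is no ∂_3, so H_2 ≅ Z.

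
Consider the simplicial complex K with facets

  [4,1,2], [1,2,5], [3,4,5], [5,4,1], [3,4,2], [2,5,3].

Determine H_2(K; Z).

H_2 = Z.

Fix the vertex order 1 < 2 < 3 < 4 < 5 and write every simplex with vertices in increasing order. Then dim K = 2 and the simplices of K are:

  0-simplices (5): [1], [2], [3], [4], [5]
  1-simplices (9): [1,2], [1,4], [1,5], [2,3], [2,4], [2,5], [3,4], [3,5], [4,5]
  2-simplices (6): [1,2,4], [1,2,5], [1,4,5], [2,3,4], [2,3,5], [3,4,5]

so the chain groups are C_0 ≅ Z^5, C_1 ≅ Z^9, C_2 ≅ Z^6.

The boundary map ∂_1: C_1 → C_0 maps an edge to its endpoints' difference, ∂[p,q] = q − p. For instance
  ∂[1,4] = [4] − [1].
This gives a 5×9 integer matrix of rank 4; reducing to Smith normal form yields diagonal entries (1,1,1,1).

The boundary map ∂_2: C_2 → C_1 acts by ∂[p,q,r] = [q,r] − [p,r] + [p,q]. For instance
  ∂[2,3,4] = [3,4] − [2,4] + [2,3],
  ∂[1,2,5] = [2,5] − [1,5] + [1,2].
This gives a 9×6 integer matrix of rank 5; reducing to Smith normal form yields diagonal entries (1,1,1,1,1).

Reading off H_k = ker ∂_k / im ∂_{k+1}:

  H_2: rank ker ∂_2 − rank ∂_3 = (6 − 5) − 0 = 1, and there is no ∂_3, so H_2 ≅ Z.

(K is a triangulation of the 2-sphere S^2.)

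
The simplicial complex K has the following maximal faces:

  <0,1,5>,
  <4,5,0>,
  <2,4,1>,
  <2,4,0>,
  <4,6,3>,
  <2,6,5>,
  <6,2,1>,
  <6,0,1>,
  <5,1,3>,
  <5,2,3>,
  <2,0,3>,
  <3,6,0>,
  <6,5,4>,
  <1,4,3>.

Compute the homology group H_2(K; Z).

H_2 ≅ Z.

Order the vertices as 0 < 1 < 2 < 3 < 4 < 5 < 6. Listing each simplex with vertices in this order, K has dimension 2 with simplices:

  0-simplices (7): [0], [1], [2], [3], [4], [5], [6]
  1-simplices (21): [0,1], [0,2], [0,3], [0,4], [0,5], [0,6], [1,2], [1,3], [1,4], [1,5], [1,6], [2,3], [2,4], [2,5], [2,6], [3,4], [3,5], [3,6], [4,5], [4,6], [5,6]
  2-simplices (14): [0,1,5], [0,1,6], [0,2,3], [0,2,4], [0,3,6], [0,4,5], [1,2,4], [1,2,6], [1,3,4], [1,3,5], [2,3,5], [2,5,6], [3,4,6], [4,5,6]

so the chain groups are C_0 ≅ Z^7, C_1 ≅ Z^21, C_2 ≅ Z^14.

The boundary map ∂_1: C_1 → C_0 maps an edge to its endpoints' difference, ∂[p,q] = q − p.
This gives a 7×21 integer matrix of rank 6; reducing to Smith normal form yields diagonal entries (1,1,1,1,1,1).

∂_2: C_2 → C_1 acts by ∂[p,q,r] = [q,r] − [p,r] + [p,q]. For instance
  ∂[1,2,4] = [2,4] − [1,4] + [1,2],
  ∂[0,3,6] = [3,6] − [0,6] + [0,3].
This gives a 21×14 integer matrix of rank 13; reducing to Smith normal form yields diagonal entries (1,1,1,1,1,1,1,1,1,1,1,1,1).

Now H_k = ker ∂_k / im ∂_{k+1}, so:

  H_2: rank ker ∂_2 − rank ∂_3 = (14 − 13) − 0 = 1, and there is no ∂_3, so H_2 = Z.

(K is a triangulation of the torus T^2.)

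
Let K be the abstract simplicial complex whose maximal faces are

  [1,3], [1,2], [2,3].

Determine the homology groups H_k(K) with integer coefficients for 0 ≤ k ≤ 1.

Take the total order 1 < 2 < 3 on the vertex set. Then K (dimension 1) consists of the simplices:

  0-simplices (3): [1], [2], [3]
  1-simplices (3): [1,2], [1,3], [2,3]

so the chain groups are C_0 ≅ Z^3, C_1 ≅ Z^3.

The boundary map ∂_1: C_1 → C_0 maps an edge to its endpoints' difference, ∂[p,q] = q − p.
As a 3×3 matrix over Z this has rank 2, with invariant factors (1,1).

Now H_k = ker ∂_k / im ∂_{k+1}, so:

  H_0: rank C_0 − rank ∂_1 = 3 − 2 = 1, and the invariant factors of ∂_1 are all 1, so H_0 ≅ Z.
  H_1: rank ker ∂_1 − rank ∂_2 = (3 − 2) − 0 = 1, and there is no ∂_2, so H_1 ≅ Z.

(K is a triangulation of the circle S^1.)

H_0 ≅ Z,  H_1 ≅ Z.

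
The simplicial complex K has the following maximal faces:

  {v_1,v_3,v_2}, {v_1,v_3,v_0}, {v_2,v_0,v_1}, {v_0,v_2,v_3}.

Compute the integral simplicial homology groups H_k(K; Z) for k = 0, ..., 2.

Take the total order v_0 < v_1 < v_2 < v_3 on the vertex set. Then K (dimension 2) consists of the simplices:

  0-simplices (4): [v_0], [v_1], [v_2], [v_3]
  1-simplices (6): [v_0,v_1], [v_0,v_2], [v_0,v_3], [v_1,v_2], [v_1,v_3], [v_2,v_3]
  2-simplices (4): [v_0,v_1,v_2], [v_0,v_1,v_3], [v_0,v_2,v_3], [v_1,v_2,v_3]

Hence C_0 ≅ Z^4, C_1 ≅ Z^6, C_2 ≅ Z^4.

Boundary ∂_1: C_1 → C_0 is given by ∂[p,q] = [q] − [p]. For instance
  ∂[v_2,v_3] = [v_3] − [v_2].
The resulting 4×6 matrix has rank 3, and its Smith normal form has invariant factors (1,1,1).

∂_2: C_2 → C_1 maps a triangle to the signed sum of its edges. For instance
  ∂[v_0,v_1,v_3] = [v_1,v_3] − [v_0,v_3] + [v_0,v_1],
  ∂[v_1,v_2,v_3] = [v_2,v_3] − [v_1,v_3] + [v_1,v_2].
The 6×4 boundary matrix has rank 3 and Smith normal form diag(1,1,1).

Now H_k = ker ∂_k / im ∂_{k+1}, so:

  H_0: rank C_0 − rank ∂_1 = 4 − 3 = 1, and the invariant factors of ∂_1 are all 1, so H_0 = Z.
  H_1: rank ker ∂_1 − rank ∂_2 = (6 − 3) − 3 = 0, and the invariant factors of ∂_2 are all 1, so H_1 = 0.
  H_2: rank ker ∂_2 − rank ∂_3 = (4 − 3) − 0 = 1, and there is no ∂_3, so H_2 = Z.

(K is a triangulation of the 2-sphere S^2.)

H_0 ≅ Z,  H_1 = 0,  H_2 ≅ Z.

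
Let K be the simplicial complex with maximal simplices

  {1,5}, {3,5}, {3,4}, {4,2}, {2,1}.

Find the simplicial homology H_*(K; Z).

Order the vertices as 1 < 2 < 3 < 4 < 5. Listing each simplex with vertices in this order, K has dimension 1 with simplices:

  0-simplices (5): [1], [2], [3], [4], [5]
  1-simplices (5): [1,2], [1,5], [2,4], [3,4], [3,5]

Hence C_0 ≅ Z^5, C_1 ≅ Z^5.

∂_1: C_1 → C_0 sends each edge [p,q] (with p < q) to q − p. For instance
  ∂[2,4] = [4] − [2].
The resulting 5×5 matrix has rank 4, and its Smith normal form has invariant factors (1,1,1,1).

Computing H_k = (kernel of ∂_k) / (image of ∂_{k+1}):

  H_0: rank C_0 − rank ∂_1 = 5 − 4 = 1, and the invariant factors of ∂_1 are all 1, so H_0 ≅ Z.
  H_1: rank ker ∂_1 − rank ∂_2 = (5 − 4) − 0 = 1, and there is no ∂_2, so H_1 ≅ Z.

As a check, the Euler characteristic is 5 − 5 = 0, which agrees with 1 − 1 = 0.

H_0 ≅ Z,  H_1 ≅ Z.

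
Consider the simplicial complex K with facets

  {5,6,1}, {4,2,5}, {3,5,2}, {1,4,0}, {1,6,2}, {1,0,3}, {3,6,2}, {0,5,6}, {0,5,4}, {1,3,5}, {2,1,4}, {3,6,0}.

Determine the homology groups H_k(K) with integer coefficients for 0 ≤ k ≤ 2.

Take the total order 0 < 1 < 2 < 3 < 4 < 5 < 6 on the vertex set. Then K (dimension 2) consists of the simplices:

  0-simplices (7): [0], [1], [2], [3], [4], [5], [6]
  1-simplices (18): [0,1], [0,3], [0,4], [0,5], [0,6], [1,2], [1,3], [1,4], [1,5], [1,6], [2,3], [2,4], [2,5], [2,6], [3,5], [3,6], [4,5], [5,6]
  2-simplices (12): [0,1,3], [0,1,4], [0,3,6], [0,4,5], [0,5,6], [1,2,4], [1,2,6], [1,3,5], [1,5,6], [2,3,5], [2,3,6], [2,4,5]

so the chain groups are C_0 ≅ Z^7, C_1 ≅ Z^18, C_2 ≅ Z^12.

Boundary ∂_1: C_1 → C_0 sends each edge [p,q] (with p < q) to q − p. For instance
  ∂[0,3] = [3] − [0].
This gives a 7×18 integer matrix of rank 6; reducing to Smith normal form yields diagonal entries (1,1,1,1,1,1).

∂_2: C_2 → C_1 sends each 2-simplex [p,q,r] to [q,r] − [p,r] + [p,q]. For instance
  ∂[1,2,4] = [2,4] − [1,4] + [1,2],
  ∂[2,3,6] = [3,6] − [2,6] + [2,3].
The 18×12 boundary matrix has rank 12 and Smith normal form diag(1,1,1,1,1,1,1,1,1,1,1,2).

Now H_k = ker ∂_k / im ∂_{k+1}, so:

  H_0: rank C_0 − rank ∂_1 = 7 − 6 = 1, and the invariant factors of ∂_1 are all 1, so H_0 = Z.
  H_1: rank ker ∂_1 − rank ∂_2 = (18 − 6) − 12 = 0, and ∂_2 has invariant factor 2 > 1, so H_1 = Z/2.
  H_2: rank ker ∂_2 − rank ∂_3 = (12 − 12) − 0 = 0, and there is no ∂_3, so H_2 = 0.

(K is a triangulation of the real projective plane RP^2.)

H_0 = Z,  H_1 = Z/2,  H_2 = 0.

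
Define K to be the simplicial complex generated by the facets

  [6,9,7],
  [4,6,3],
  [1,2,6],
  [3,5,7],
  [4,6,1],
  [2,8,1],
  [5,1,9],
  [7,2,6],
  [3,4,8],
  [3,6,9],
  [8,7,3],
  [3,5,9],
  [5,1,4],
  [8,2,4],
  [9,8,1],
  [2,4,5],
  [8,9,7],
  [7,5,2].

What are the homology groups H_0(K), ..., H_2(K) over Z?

H_0 ≅ Z,  H_1 ≅ Z ⊕ Z/2Z,  H_2 = 0.

Order the vertices as 1 < 2 < 3 < 4 < 5 < 6 < 7 < 8 < 9. Listing each simplex with vertices in this order, K has dimension 2 with simplices:

  0-simplices (9): [1], [2], [3], [4], [5], [6], [7], [8], [9]
  1-simplices (27): (27 of them)
  2-simplices (18): [1,2,6], [1,2,8], [1,4,5], [1,4,6], [1,5,9], [1,8,9], [2,4,5], [2,4,8], [2,5,7], [2,6,7], [3,4,6], [3,4,8], [3,5,7], [3,5,9], [3,6,9], [3,7,8], [6,7,9], [7,8,9]

giving chain groups C_0 ≅ Z^9, C_1 ≅ Z^27, C_2 ≅ Z^18.

Boundary ∂_1: C_1 → C_0 sends each edge [p,q] (with p < q) to q − p. For instance
  ∂[7,9] = [9] − [7].
This gives a 9×27 integer matrix of rank 8; reducing to Smith normal form yields diagonal entries (1,1,1,1,1,1,1,1).

∂_2: C_2 → C_1 acts by ∂[p,q,r] = [q,r] − [p,r] + [p,q]. For instance
  ∂[2,4,8] = [4,8] − [2,8] + [2,4],
  ∂[2,4,5] = [4,5] − [2,5] + [2,4].
As a 27×18 matrix over Z this has rank 18, with invariant factors (1,1,1,1,1,1,1,1,1,1,1,1,1,1,1,1,1,2).

Now H_k = ker ∂_k / im ∂_{k+1}, so:

  H_0: rank C_0 − rank ∂_1 = 9 − 8 = 1, and the invariant factors of ∂_1 are all 1, so H_0 ≅ Z.
  H_1: rank ker ∂_1 − rank ∂_2 = (27 − 8) − 18 = 1, and ∂_2 has invariant factor 2 > 1, so H_1 ≅ Z ⊕ Z/2Z.
  H_2: rank ker ∂_2 − rank ∂_3 = (18 − 18) − 0 = 0, and there is no ∂_3, so H_2 ≅ 0.

(K is a triangulation of the Klein bottle.)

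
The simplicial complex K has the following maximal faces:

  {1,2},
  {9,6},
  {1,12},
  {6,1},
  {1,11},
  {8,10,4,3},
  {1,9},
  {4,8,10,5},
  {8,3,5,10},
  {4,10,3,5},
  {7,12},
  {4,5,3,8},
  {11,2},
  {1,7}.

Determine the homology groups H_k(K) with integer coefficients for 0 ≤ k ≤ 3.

H_0 = Z^2,  H_1 = Z^3,  H_2 = 0,  H_3 = Z.

Take the total order 1 < 2 < 3 < 4 < 5 < 6 < 7 < 8 < 9 < 10 < 11 < 12 on the vertex set. Then K (dimension 3) consists of the simplices:

  0-simplices (12): [1], [2], [3], [4], [5], [6], [7], [8], [9], [10], [11], [12]
  1-simplices (19): [1,2], [1,6], [1,7], [1,9], [1,11], [1,12], [2,11], [3,4], [3,5], [3,8], [3,10], [4,5], [4,8], [4,10], [5,8], [5,10], [6,9], [7,12], [8,10]
  2-simplices (10): [3,4,5], [3,4,8], [3,4,10], [3,5,8], [3,5,10], [3,8,10], [4,5,8], [4,5,10], [4,8,10], [5,8,10]
  3-simplices (5): [3,4,5,8], [3,4,5,10], [3,4,8,10], [3,5,8,10], [4,5,8,10]

Hence C_0 ≅ Z^12, C_1 ≅ Z^19, C_2 ≅ Z^10, C_3 ≅ Z^5.

The boundary map ∂_1: C_1 → C_0 sends each edge [p,q] (with p < q) to q − p.
The resulting 12×19 matrix has rank 10, and its Smith normal form has invariant factors (1,1,1,1,1,1,1,1,1,1).

The boundary map ∂_2: C_2 → C_1 maps a triangle to the signed sum of its edges. For instance
  ∂[3,4,5] = [4,5] − [3,5] + [3,4],
  ∂[3,8,10] = [8,10] − [3,10] + [3,8].
This gives a 19×10 integer matrix of rank 6; reducing to Smith normal form yields diagonal entries (1,1,1,1,1,1).

∂_3: C_3 → C_2 sends each 3-simplex σ to the alternating sum Σ_i (−1)^i (σ with its i-th vertex removed). For instance
  ∂[4,5,8,10] = [5,8,10] − [4,8,10] + [4,5,10] − [4,5,8],
  ∂[3,4,5,8] = [4,5,8] − [3,5,8] + [3,4,8] − [3,4,5].
This gives a 10×5 integer matrix of rank 4; reducing to Smith normal form yields diagonal entries (1,1,1,1).

Computing H_k = (kernel of ∂_k) / (image of ∂_{k+1}):

  H_0: rank C_0 − rank ∂_1 = 12 − 10 = 2, and the invariant factors of ∂_1 are all 1, so H_0 = Z^2.
  H_1: rank ker ∂_1 − rank ∂_2 = (19 − 10) − 6 = 3, and the invariant factors of ∂_2 are all 1, so H_1 = Z^3.
  H_2: rank ker ∂_2 − rank ∂_3 = (10 − 6) − 4 = 0, and the invariant factors of ∂_3 are all 1, so H_2 = 0.
  H_3: rank ker ∂_3 − rank ∂_4 = (5 − 4) − 0 = 1, and there is no ∂_4, so H_3 = Z.

(K is a triangulation of the disjoint union of the 3-sphere S^3 and a wedge of 3 circles.)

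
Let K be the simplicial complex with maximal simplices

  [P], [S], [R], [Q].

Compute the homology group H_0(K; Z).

Order the vertices as P < Q < R < S. Listing each simplex with vertices in this order, K has dimension 0 with simplices:

  0-simplices (4): P, Q, R, S

Hence C_0 ≅ Z^4.

Reading off H_k = ker ∂_k / im ∂_{k+1}:

  H_0: rank C_0 − rank ∂_1 = 4 − 0 = 4, and there is no ∂_1, so H_0 = Z^4.

H_0 = Z^4.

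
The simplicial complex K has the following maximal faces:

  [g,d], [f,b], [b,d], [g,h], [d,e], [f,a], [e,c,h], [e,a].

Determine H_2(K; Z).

H_2 ≅ 0.

We work with the vertex ordering a < b < c < d < e < f < g < h. The simplices of K, each written with vertices in increasing order, are:

  0-simplices (8): a, b, c, d, e, f, g, h
  1-simplices (10): ae, af, bd, bf, ce, ch, de, dg, eh, gh
  2-simplices (1): ceh

so the chain groups are C_0 ≅ Z^8, C_1 ≅ Z^10, C_2 ≅ Z^1.

∂_1: C_1 → C_0 sends each edge [p,q] (with p < q) to q − p.
The resulting 8×10 matrix has rank 7, and its Smith normal form has invariant factors (1,1,1,1,1,1,1).

The boundary map ∂_2: C_2 → C_1 maps a triangle to the signed sum of its edges. For instance
  ∂ceh = eh − ch + ce.
The 10×1 boundary matrix has rank 1 and Smith normal form diag(1).

Reading off H_k = ker ∂_k / im ∂_{k+1}:

  H_2: rank ker ∂_2 − rank ∂_3 = (1 − 1) − 0 = 0, and there is no ∂_3, so H_2 = 0.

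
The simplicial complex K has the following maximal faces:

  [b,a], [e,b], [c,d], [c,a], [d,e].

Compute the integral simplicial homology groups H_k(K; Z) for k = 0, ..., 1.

H_0 = Z,  H_1 = Z.

We work with the vertex ordering a < b < c < d < e. The simplices of K, each written with vertices in increasing order, are:

  0-simplices (5): a, b, c, d, e
  1-simplices (5): ab, ac, be, cd, de

Hence C_0 ≅ Z^5, C_1 ≅ Z^5.

The boundary map ∂_1: C_1 → C_0 maps an edge to its endpoints' difference, ∂[p,q] = q − p.
As a 5×5 matrix over Z this has rank 4, with invariant factors (1,1,1,1).

Reading off H_k = ker ∂_k / im ∂_{k+1}:

  H_0: rank C_0 − rank ∂_1 = 5 − 4 = 1, and the invariant factors of ∂_1 are all 1, so H_0 = Z.
  H_1: rank ker ∂_1 − rank ∂_2 = (5 − 4) − 0 = 1, and there is no ∂_2, so H_1 = Z.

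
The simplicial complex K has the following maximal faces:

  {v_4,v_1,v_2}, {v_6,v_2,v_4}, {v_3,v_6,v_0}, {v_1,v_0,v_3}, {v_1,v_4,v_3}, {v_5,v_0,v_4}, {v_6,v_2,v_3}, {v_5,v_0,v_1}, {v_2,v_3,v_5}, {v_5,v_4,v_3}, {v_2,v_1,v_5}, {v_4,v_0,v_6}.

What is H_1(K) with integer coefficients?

Take the total order v_0 < v_1 < v_2 < v_3 < v_4 < v_5 < v_6 on the vertex set. Then K (dimension 2) consists of the simplices:

  0-simplices (7): [v_0], [v_1], [v_2], [v_3], [v_4], [v_5], [v_6]
  1-simplices (18): (18 of them)
  2-simplices (12): (12 of them)

so the chain groups are C_0 ≅ Z^7, C_1 ≅ Z^18, C_2 ≅ Z^12.

∂_1: C_1 → C_0 is given by ∂[p,q] = [q] − [p]. For instance
  ∂[v_1,v_5] = [v_5] − [v_1].
The 7×18 boundary matrix has rank 6 and Smith normal form diag(1,1,1,1,1,1).

The boundary map ∂_2: C_2 → C_1 sends each 2-simplex [p,q,r] to [q,r] − [p,r] + [p,q]. For instance
  ∂[v_0,v_1,v_3] = [v_1,v_3] − [v_0,v_3] + [v_0,v_1],
  ∂[v_0,v_1,v_5] = [v_1,v_5] − [v_0,v_5] + [v_0,v_1].
The 18×12 boundary matrix has rank 12 and Smith normal form diag(1,1,1,1,1,1,1,1,1,1,1,2).

Computing H_k = (kernel of ∂_k) / (image of ∂_{k+1}):

  H_1: rank ker ∂_1 − rank ∂_2 = (18 − 6) − 12 = 0, and ∂_2 has invariant factor 2 > 1, so H_1 = Z/2Z.

H_1 ≅ Z/2Z.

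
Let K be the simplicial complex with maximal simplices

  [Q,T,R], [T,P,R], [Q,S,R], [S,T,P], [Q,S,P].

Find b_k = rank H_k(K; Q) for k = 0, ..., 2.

Order the vertices as P < Q < R < S < T. Listing each simplex with vertices in this order, K has dimension 2 with simplices:

  0-simplices (5): P, Q, R, S, T
  1-simplices (10): PQ, PR, PS, PT, QR, QS, QT, RS, RT, ST
  2-simplices (5): PQS, PRT, PST, QRS, QRT

giving chain groups C_0 ≅ Z^5, C_1 ≅ Z^10, C_2 ≅ Z^5.

∂_1: C_1 → C_0 maps an edge to its endpoints' difference, ∂[p,q] = q − p.
The 5×10 boundary matrix has rank 4 and Smith normal form diag(1,1,1,1).

Boundary ∂_2: C_2 → C_1 acts by ∂[p,q,r] = [q,r] − [p,r] + [p,q]. For instance
  ∂PST = ST − PT + PS,
  ∂PRT = RT − PT + PR.
The 10×5 boundary matrix has rank 5 and Smith normal form diag(1,1,1,1,1).

Reading off H_k = ker ∂_k / im ∂_{k+1}:

  H_0: rank C_0 − rank ∂_1 = 5 − 4 = 1, and the invariant factors of ∂_1 are all 1, so H_0 = Z.
  H_1: rank ker ∂_1 − rank ∂_2 = (10 − 4) − 5 = 1, and the invariant factors of ∂_2 are all 1, so H_1 = Z.
  H_2: rank ker ∂_2 − rank ∂_3 = (5 − 5) − 0 = 0, and there is no ∂_3, so H_2 = 0.

Hence the Betti numbers are b_0 = 1, b_1 = 1, b_2 = 0.

b_0 = 1, b_1 = 1, b_2 = 0.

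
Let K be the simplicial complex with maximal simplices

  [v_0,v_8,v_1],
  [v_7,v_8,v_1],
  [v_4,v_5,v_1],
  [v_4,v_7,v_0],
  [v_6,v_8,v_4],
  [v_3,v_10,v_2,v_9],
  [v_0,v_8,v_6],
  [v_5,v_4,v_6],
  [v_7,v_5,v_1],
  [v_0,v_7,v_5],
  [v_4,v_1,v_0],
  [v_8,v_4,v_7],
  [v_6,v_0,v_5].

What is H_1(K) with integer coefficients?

H_1 ≅ Z/2Z.

Take the total order v_0 < v_1 < v_2 < v_3 < v_4 < v_5 < v_6 < v_7 < v_8 < v_9 < v_10 on the vertex set. Then K (dimension 3) consists of the simplices:

  0-simplices (11): [v_0], [v_1], [v_2], [v_3], [v_4], [v_5], [v_6], [v_7], [v_8], [v_9], [v_10]
  1-simplices (24): (24 of them)
  2-simplices (16): (16 of them)
  3-simplices (1): [v_2,v_3,v_9,v_10]

so the chain groups are C_0 ≅ Z^11, C_1 ≅ Z^24, C_2 ≅ Z^16, C_3 ≅ Z^1.

Boundary ∂_1: C_1 → C_0 sends each edge [p,q] (with p < q) to q − p.
The 11×24 boundary matrix has rank 9 and Smith normal form diag(1,1,1,1,1,1,1,1,1).

Boundary ∂_2: C_2 → C_1 maps a triangle to the signed sum of its edges. For instance
  ∂[v_4,v_5,v_6] = [v_5,v_6] − [v_4,v_6] + [v_4,v_5],
  ∂[v_2,v_3,v_10] = [v_3,v_10] − [v_2,v_10] + [v_2,v_3].
The resulting 24×16 matrix has rank 15, and its Smith normal form has invariant factors (1,1,1,1,1,1,1,1,1,1,1,1,1,1,2).

∂_3: C_3 → C_2 sends each 3-simplex σ to the alternating sum Σ_i (−1)^i (σ with its i-th vertex removed). For instance
  ∂[v_2,v_3,v_9,v_10] = [v_3,v_9,v_10] − [v_2,v_9,v_10] + [v_2,v_3,v_10] − [v_2,v_3,v_9].
The 16×1 boundary matrix has rank 1 and Smith normal form diag(1).

From H_k ≅ ker(∂_k) / im(∂_{k+1}) we obtain:

  H_1: rank ker ∂_1 − rank ∂_2 = (24 − 9) − 15 = 0, and ∂_2 has invariant factor 2 > 1, so H_1 = Z/2Z.

(K is a triangulation of the disjoint union of the 3-simplex and the real projective plane RP^2.)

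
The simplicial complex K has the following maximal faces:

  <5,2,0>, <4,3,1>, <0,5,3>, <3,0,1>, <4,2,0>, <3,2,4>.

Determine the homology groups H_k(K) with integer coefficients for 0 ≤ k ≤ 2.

K has 6 vertices, 12 edges, 6 triangles.
rank ∂_0 = 0, rank ∂_1 = 5 ⇒ b_0 = 6 − 0 − 5 = 1; all invariant factors of ∂_1 are 1 so no torsion. So H_0 ≅ Z.
rank ∂_1 = 5, rank ∂_2 = 6 ⇒ b_1 = 12 − 5 − 6 = 1; all invariant factors of ∂_2 are 1 so no torsion. So H_1 ≅ Z.
rank ∂_2 = 6, rank ∂_3 = 0 ⇒ b_2 = 6 − 6 − 0 = 0. So H_2 ≅ 0.

H_0 ≅ Z,  H_1 ≅ Z,  H_2 = 0.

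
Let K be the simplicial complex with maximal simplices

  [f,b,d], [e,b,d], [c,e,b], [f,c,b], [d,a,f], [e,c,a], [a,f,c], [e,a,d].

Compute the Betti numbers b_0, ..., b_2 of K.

K has 6 vertices, 12 edges, 8 triangles.
rank ∂_0 = 0, rank ∂_1 = 5 ⇒ b_0 = 6 − 0 − 5 = 1; all invariant factors of ∂_1 are 1 so no torsion. So H_0 = Z.
rank ∂_1 = 5, rank ∂_2 = 7 ⇒ b_1 = 12 − 5 − 7 = 0; all invariant factors of ∂_2 are 1 so no torsion. So H_1 = 0.
rank ∂_2 = 7, rank ∂_3 = 0 ⇒ b_2 = 8 − 7 − 0 = 1. So H_2 = Z.

b_0 = 1, b_1 = 0, b_2 = 1.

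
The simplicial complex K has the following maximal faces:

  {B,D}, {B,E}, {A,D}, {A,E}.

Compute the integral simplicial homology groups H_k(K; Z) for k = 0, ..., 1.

H_0 = Z,  H_1 = Z.

We work with the vertex ordering A < B < D < E. The simplices of K, each written with vertices in increasing order, are:

  0-simplices (4): A, B, D, E
  1-simplices (4): AD, AE, BD, BE

giving chain groups C_0 ≅ Z^4, C_1 ≅ Z^4.

∂_1: C_1 → C_0 maps an edge to its endpoints' difference, ∂[p,q] = q − p. For instance
  ∂BD = D − B.
This gives a 4×4 integer matrix of rank 3; reducing to Smith normal form yields diagonal entries (1,1,1).

Now H_k = ker ∂_k / im ∂_{k+1}, so:

  H_0: rank C_0 − rank ∂_1 = 4 − 3 = 1, and the invariant factors of ∂_1 are all 1, so H_0 = Z.
  H_1: rank ker ∂_1 − rank ∂_2 = (4 − 3) − 0 = 1, and there is no ∂_2, so H_1 = Z.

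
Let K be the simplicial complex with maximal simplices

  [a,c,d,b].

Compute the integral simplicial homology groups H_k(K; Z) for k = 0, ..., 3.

H_0 = Z,  H_1 = 0,  H_2 = 0,  H_3 = 0.

Take the total order a < b < c < d on the vertex set. Then K (dimension 3) consists of the simplices:

  0-simplices (4): a, b, c, d
  1-simplices (6): ab, ac, ad, bc, bd, cd
  2-simplices (4): abc, abd, acd, bcd
  3-simplices (1): abcd

so the chain groups are C_0 ≅ Z^4, C_1 ≅ Z^6, C_2 ≅ Z^4, C_3 ≅ Z^1.

Boundary ∂_1: C_1 → C_0 maps an edge to its endpoints' difference, ∂[p,q] = q − p.
The 4×6 boundary matrix has rank 3 and Smith normal form diag(1,1,1).

The boundary map ∂_2: C_2 → C_1 acts by ∂[p,q,r] = [q,r] − [p,r] + [p,q]. For instance
  ∂bcd = cd − bd + bc,
  ∂acd = cd − ad + ac.
The 6×4 boundary matrix has rank 3 and Smith normal form diag(1,1,1).

∂_3: C_3 → C_2 sends each 3-simplex σ to the alternating sum Σ_i (−1)^i (σ with its i-th vertex removed). For instance
  ∂abcd = bcd − acd + abd − abc.
The 4×1 boundary matrix has rank 1 and Smith normal form diag(1).

Reading off H_k = ker ∂_k / im ∂_{k+1}:

  H_0: rank C_0 − rank ∂_1 = 4 − 3 = 1, and the invariant factors of ∂_1 are all 1, so H_0 = Z.
  H_1: rank ker ∂_1 − rank ∂_2 = (6 − 3) − 3 = 0, and the invariant factors of ∂_2 are all 1, so H_1 = 0.
  H_2: rank ker ∂_2 − rank ∂_3 = (4 − 3) − 1 = 0, and the invariant factors of ∂_3 are all 1, so H_2 = 0.
  H_3: rank ker ∂_3 − rank ∂_4 = (1 − 1) − 0 = 0, and there is no ∂_4, so H_3 = 0.

(K is a triangulation of the 3-simplex.)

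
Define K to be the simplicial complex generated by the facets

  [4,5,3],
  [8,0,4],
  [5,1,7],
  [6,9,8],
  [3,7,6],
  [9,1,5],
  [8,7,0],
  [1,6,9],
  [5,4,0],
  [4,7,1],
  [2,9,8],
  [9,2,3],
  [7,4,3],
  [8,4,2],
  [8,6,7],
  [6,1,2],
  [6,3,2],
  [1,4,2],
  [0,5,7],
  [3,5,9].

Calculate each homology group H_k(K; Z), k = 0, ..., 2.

Fix the vertex order 0 < 1 < 2 < 3 < 4 < 5 < 6 < 7 < 8 < 9 and write every simplex with vertices in increasing order. Then dim K = 2 and the simplices of K are:

  0-simplices (10): [0], [1], [2], [3], [4], [5], [6], [7], [8], [9]
  1-simplices (30): (30 of them)
  2-simplices (20): (20 of them)

so the chain groups are C_0 ≅ Z^10, C_1 ≅ Z^30, C_2 ≅ Z^20.

∂_1: C_1 → C_0 maps an edge to its endpoints' difference, ∂[p,q] = q − p.
This gives a 10×30 integer matrix of rank 9; reducing to Smith normal form yields diagonal entries (1,1,1,1,1,1,1,1,1).

∂_2: C_2 → C_1 maps a triangle to the signed sum of its edges. For instance
  ∂[2,3,6] = [3,6] − [2,6] + [2,3],
  ∂[6,8,9] = [8,9] − [6,9] + [6,8].
The 30×20 boundary matrix has rank 20 and Smith normal form diag(1,1,1,1,1,1,1,1,1,1,1,1,1,1,1,1,1,1,1,2).

Now H_k = ker ∂_k / im ∂_{k+1}, so:

  H_0: rank C_0 − rank ∂_1 = 10 − 9 = 1, and the invariant factors of ∂_1 are all 1, so H_0 ≅ Z.
  H_1: rank ker ∂_1 − rank ∂_2 = (30 − 9) − 20 = 1, and ∂_2 has invariant factor 2 > 1, so H_1 ≅ Z ⊕ Z/2Z.
  H_2: rank ker ∂_2 − rank ∂_3 = (20 − 20) − 0 = 0, and there is no ∂_3, so H_2 ≅ 0.

(K is a triangulation of the Klein bottle.)

H_0 ≅ Z,  H_1 ≅ Z ⊕ Z/2Z,  H_2 = 0.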